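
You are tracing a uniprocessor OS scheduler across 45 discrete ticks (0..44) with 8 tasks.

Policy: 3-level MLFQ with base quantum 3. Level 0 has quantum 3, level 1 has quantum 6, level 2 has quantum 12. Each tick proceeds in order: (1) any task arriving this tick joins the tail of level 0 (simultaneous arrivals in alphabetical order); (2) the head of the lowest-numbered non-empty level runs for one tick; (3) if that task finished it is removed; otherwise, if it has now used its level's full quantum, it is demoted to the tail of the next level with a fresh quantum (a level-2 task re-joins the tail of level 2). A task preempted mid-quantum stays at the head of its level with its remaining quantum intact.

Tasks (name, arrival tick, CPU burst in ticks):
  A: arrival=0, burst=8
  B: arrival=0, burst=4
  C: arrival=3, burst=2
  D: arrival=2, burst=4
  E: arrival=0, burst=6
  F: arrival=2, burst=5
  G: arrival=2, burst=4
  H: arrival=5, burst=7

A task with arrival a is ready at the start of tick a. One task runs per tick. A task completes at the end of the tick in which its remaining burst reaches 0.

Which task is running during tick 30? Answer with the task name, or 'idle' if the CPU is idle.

t=0: L0/L1/L2 = ABE/-/- → run A
t=1: L0/L1/L2 = ABE/-/- → run A
t=2: L0/L1/L2 = ABEDFG/-/- → run A
t=3: L0/L1/L2 = BEDFGC/A/- → run B
t=4: L0/L1/L2 = BEDFGC/A/- → run B
t=5: L0/L1/L2 = BEDFGCH/A/- → run B
t=6: L0/L1/L2 = EDFGCH/AB/- → run E
t=7: L0/L1/L2 = EDFGCH/AB/- → run E
t=8: L0/L1/L2 = EDFGCH/AB/- → run E
t=9: L0/L1/L2 = DFGCH/ABE/- → run D
t=10: L0/L1/L2 = DFGCH/ABE/- → run D
t=11: L0/L1/L2 = DFGCH/ABE/- → run D
t=12: L0/L1/L2 = FGCH/ABED/- → run F
t=13: L0/L1/L2 = FGCH/ABED/- → run F
t=14: L0/L1/L2 = FGCH/ABED/- → run F
t=15: L0/L1/L2 = GCH/ABEDF/- → run G
t=16: L0/L1/L2 = GCH/ABEDF/- → run G
t=17: L0/L1/L2 = GCH/ABEDF/- → run G
t=18: L0/L1/L2 = CH/ABEDFG/- → run C
t=19: L0/L1/L2 = CH/ABEDFG/- → run C
t=20: L0/L1/L2 = H/ABEDFG/- → run H
t=21: L0/L1/L2 = H/ABEDFG/- → run H
t=22: L0/L1/L2 = H/ABEDFG/- → run H
t=23: L0/L1/L2 = -/ABEDFGH/- → run A
t=24: L0/L1/L2 = -/ABEDFGH/- → run A
t=25: L0/L1/L2 = -/ABEDFGH/- → run A
t=26: L0/L1/L2 = -/ABEDFGH/- → run A
t=27: L0/L1/L2 = -/ABEDFGH/- → run A
t=28: L0/L1/L2 = -/BEDFGH/- → run B
t=29: L0/L1/L2 = -/EDFGH/- → run E
t=30: L0/L1/L2 = -/EDFGH/- → run E
t=31: L0/L1/L2 = -/EDFGH/- → run E
t=32: L0/L1/L2 = -/DFGH/- → run D
t=33: L0/L1/L2 = -/FGH/- → run F
t=34: L0/L1/L2 = -/FGH/- → run F
t=35: L0/L1/L2 = -/GH/- → run G
t=36: L0/L1/L2 = -/H/- → run H
t=37: L0/L1/L2 = -/H/- → run H
t=38: L0/L1/L2 = -/H/- → run H
t=39: L0/L1/L2 = -/H/- → run H
t=40: (idle)
t=41: (idle)
t=42: (idle)
t=43: (idle)
t=44: (idle)

running at tick 30 = E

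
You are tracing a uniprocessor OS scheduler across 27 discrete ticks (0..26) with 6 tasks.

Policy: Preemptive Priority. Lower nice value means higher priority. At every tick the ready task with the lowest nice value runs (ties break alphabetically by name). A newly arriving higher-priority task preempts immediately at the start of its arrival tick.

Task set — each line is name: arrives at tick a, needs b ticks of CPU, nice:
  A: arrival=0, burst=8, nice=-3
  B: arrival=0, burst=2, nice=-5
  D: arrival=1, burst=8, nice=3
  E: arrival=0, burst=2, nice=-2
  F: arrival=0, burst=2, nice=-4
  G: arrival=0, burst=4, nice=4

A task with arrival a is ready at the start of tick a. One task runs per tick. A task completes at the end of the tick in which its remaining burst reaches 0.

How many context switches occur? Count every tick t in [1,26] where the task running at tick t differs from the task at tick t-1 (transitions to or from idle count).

t=0: ready={A,B,E,F,G} → run B
t=1: ready={A,B,D,E,F,G} → run B
t=2: ready={A,D,E,F,G} → run F
t=3: ready={A,D,E,F,G} → run F
t=4: ready={A,D,E,G} → run A
t=5: ready={A,D,E,G} → run A
t=6: ready={A,D,E,G} → run A
t=7: ready={A,D,E,G} → run A
t=8: ready={A,D,E,G} → run A
t=9: ready={A,D,E,G} → run A
t=10: ready={A,D,E,G} → run A
t=11: ready={A,D,E,G} → run A
t=12: ready={D,E,G} → run E
t=13: ready={D,E,G} → run E
t=14: ready={D,G} → run D
t=15: ready={D,G} → run D
t=16: ready={D,G} → run D
t=17: ready={D,G} → run D
t=18: ready={D,G} → run D
t=19: ready={D,G} → run D
t=20: ready={D,G} → run D
t=21: ready={D,G} → run D
t=22: ready={G} → run G
t=23: ready={G} → run G
t=24: ready={G} → run G
t=25: ready={G} → run G
t=26: (idle)

context switches = 6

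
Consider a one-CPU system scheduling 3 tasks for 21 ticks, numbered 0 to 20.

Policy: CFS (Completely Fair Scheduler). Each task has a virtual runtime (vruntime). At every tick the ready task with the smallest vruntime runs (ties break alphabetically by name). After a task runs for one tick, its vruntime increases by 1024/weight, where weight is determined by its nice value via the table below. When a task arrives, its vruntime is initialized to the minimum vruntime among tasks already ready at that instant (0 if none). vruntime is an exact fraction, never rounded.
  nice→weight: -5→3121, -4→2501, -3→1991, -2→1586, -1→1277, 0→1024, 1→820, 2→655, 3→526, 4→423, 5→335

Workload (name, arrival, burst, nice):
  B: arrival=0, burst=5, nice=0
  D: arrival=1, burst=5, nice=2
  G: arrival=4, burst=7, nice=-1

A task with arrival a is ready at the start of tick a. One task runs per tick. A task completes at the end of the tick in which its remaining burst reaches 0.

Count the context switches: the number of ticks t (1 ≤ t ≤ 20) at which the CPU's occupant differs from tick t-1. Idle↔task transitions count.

t=0: vr[B=0] → run B
t=1: vr[B=1 D=1] → run B
t=2: vr[B=2 D=1] → run D
t=3: vr[B=2 D=1679/655] → run B
t=4: vr[B=3 D=1679/655 G=1679/655] → run D
t=5: vr[B=3 D=2703/655 G=1679/655] → run G
t=6: vr[B=3 D=2703/655 G=2814803/836435] → run B
t=7: vr[B=4 D=2703/655 G=2814803/836435] → run G
t=8: vr[B=4 D=2703/655 G=3485523/836435] → run B
t=9: vr[D=2703/655 G=3485523/836435] → run D
t=10: vr[D=3727/655 G=3485523/836435] → run G
t=11: vr[D=3727/655 G=4156243/836435] → run G
t=12: vr[D=3727/655 G=4826963/836435] → run D
t=13: vr[D=4751/655 G=4826963/836435] → run G
t=14: vr[D=4751/655 G=5497683/836435] → run G
t=15: vr[D=4751/655 G=6168403/836435] → run D
t=16: vr[G=6168403/836435] → run G
t=17: (idle)
t=18: (idle)
t=19: (idle)
t=20: (idle)

context switches = 14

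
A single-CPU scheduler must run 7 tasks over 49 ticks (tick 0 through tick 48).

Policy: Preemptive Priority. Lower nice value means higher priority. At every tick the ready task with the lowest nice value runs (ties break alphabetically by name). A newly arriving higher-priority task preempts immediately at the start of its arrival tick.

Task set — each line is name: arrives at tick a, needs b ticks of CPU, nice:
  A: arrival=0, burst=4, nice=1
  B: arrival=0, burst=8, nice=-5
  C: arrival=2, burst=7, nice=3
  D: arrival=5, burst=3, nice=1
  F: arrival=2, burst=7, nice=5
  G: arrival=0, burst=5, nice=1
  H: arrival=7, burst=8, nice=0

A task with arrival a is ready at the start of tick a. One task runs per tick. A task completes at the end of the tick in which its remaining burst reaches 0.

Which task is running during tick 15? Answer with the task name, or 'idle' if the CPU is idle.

t=0: ready={A,B,G} → run B
t=1: ready={A,B,G} → run B
t=2: ready={A,B,C,F,G} → run B
t=3: ready={A,B,C,F,G} → run B
t=4: ready={A,B,C,F,G} → run B
t=5: ready={A,B,C,D,F,G} → run B
t=6: ready={A,B,C,D,F,G} → run B
t=7: ready={A,B,C,D,F,G,H} → run B
t=8: ready={A,C,D,F,G,H} → run H
t=9: ready={A,C,D,F,G,H} → run H
t=10: ready={A,C,D,F,G,H} → run H
t=11: ready={A,C,D,F,G,H} → run H
t=12: ready={A,C,D,F,G,H} → run H
t=13: ready={A,C,D,F,G,H} → run H
t=14: ready={A,C,D,F,G,H} → run H
t=15: ready={A,C,D,F,G,H} → run H
t=16: ready={A,C,D,F,G} → run A
t=17: ready={A,C,D,F,G} → run A
t=18: ready={A,C,D,F,G} → run A
t=19: ready={A,C,D,F,G} → run A
t=20: ready={C,D,F,G} → run D
t=21: ready={C,D,F,G} → run D
t=22: ready={C,D,F,G} → run D
t=23: ready={C,F,G} → run G
t=24: ready={C,F,G} → run G
t=25: ready={C,F,G} → run G
t=26: ready={C,F,G} → run G
t=27: ready={C,F,G} → run G
t=28: ready={C,F} → run C
t=29: ready={C,F} → run C
t=30: ready={C,F} → run C
t=31: ready={C,F} → run C
t=32: ready={C,F} → run C
t=33: ready={C,F} → run C
t=34: ready={C,F} → run C
t=35: ready={F} → run F
t=36: ready={F} → run F
t=37: ready={F} → run F
t=38: ready={F} → run F
t=39: ready={F} → run F
t=40: ready={F} → run F
t=41: ready={F} → run F
t=42: (idle)
t=43: (idle)
t=44: (idle)
t=45: (idle)
t=46: (idle)
t=47: (idle)
t=48: (idle)

running at tick 15 = H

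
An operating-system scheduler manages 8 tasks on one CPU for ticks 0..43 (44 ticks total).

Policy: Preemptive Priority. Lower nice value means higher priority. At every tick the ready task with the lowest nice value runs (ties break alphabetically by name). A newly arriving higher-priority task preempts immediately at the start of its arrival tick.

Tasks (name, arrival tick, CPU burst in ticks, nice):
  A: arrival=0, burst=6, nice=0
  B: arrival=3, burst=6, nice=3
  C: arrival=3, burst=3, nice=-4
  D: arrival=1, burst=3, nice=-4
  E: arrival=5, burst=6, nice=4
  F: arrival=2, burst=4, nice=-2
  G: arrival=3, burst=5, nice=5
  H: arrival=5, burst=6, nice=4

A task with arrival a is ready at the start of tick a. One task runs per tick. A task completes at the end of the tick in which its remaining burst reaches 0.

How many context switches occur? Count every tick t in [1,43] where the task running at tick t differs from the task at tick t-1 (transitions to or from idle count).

t=0: ready={A} → run A
t=1: ready={A,D} → run D
t=2: ready={A,D,F} → run D
t=3: ready={A,B,C,D,F,G} → run C
t=4: ready={A,B,C,D,F,G} → run C
t=5: ready={A,B,C,D,E,F,G,H} → run C
t=6: ready={A,B,D,E,F,G,H} → run D
t=7: ready={A,B,E,F,G,H} → run F
t=8: ready={A,B,E,F,G,H} → run F
t=9: ready={A,B,E,F,G,H} → run F
t=10: ready={A,B,E,F,G,H} → run F
t=11: ready={A,B,E,G,H} → run A
t=12: ready={A,B,E,G,H} → run A
t=13: ready={A,B,E,G,H} → run A
t=14: ready={A,B,E,G,H} → run A
t=15: ready={A,B,E,G,H} → run A
t=16: ready={B,E,G,H} → run B
t=17: ready={B,E,G,H} → run B
t=18: ready={B,E,G,H} → run B
t=19: ready={B,E,G,H} → run B
t=20: ready={B,E,G,H} → run B
t=21: ready={B,E,G,H} → run B
t=22: ready={E,G,H} → run E
t=23: ready={E,G,H} → run E
t=24: ready={E,G,H} → run E
t=25: ready={E,G,H} → run E
t=26: ready={E,G,H} → run E
t=27: ready={E,G,H} → run E
t=28: ready={G,H} → run H
t=29: ready={G,H} → run H
t=30: ready={G,H} → run H
t=31: ready={G,H} → run H
t=32: ready={G,H} → run H
t=33: ready={G,H} → run H
t=34: ready={G} → run G
t=35: ready={G} → run G
t=36: ready={G} → run G
t=37: ready={G} → run G
t=38: ready={G} → run G
t=39: (idle)
t=40: (idle)
t=41: (idle)
t=42: (idle)
t=43: (idle)

context switches = 10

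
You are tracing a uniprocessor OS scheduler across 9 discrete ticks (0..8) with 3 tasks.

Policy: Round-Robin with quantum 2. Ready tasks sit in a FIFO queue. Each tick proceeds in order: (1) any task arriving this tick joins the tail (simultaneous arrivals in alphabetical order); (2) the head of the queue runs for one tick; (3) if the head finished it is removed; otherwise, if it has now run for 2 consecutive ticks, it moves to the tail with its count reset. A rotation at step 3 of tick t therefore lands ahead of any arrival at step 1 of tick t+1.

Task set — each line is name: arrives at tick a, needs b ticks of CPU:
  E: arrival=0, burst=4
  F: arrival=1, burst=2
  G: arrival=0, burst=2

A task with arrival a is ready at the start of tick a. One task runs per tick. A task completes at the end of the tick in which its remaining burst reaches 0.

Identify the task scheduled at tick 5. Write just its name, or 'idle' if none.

running at tick 5 = F

t=0: queue=[E,G] q_used=0 → run E
t=1: queue=[E,G,F] q_used=1 → run E
t=2: queue=[G,F,E] q_used=0 → run G
t=3: queue=[G,F,E] q_used=1 → run G
t=4: queue=[F,E] q_used=0 → run F
t=5: queue=[F,E] q_used=1 → run F
t=6: queue=[E] q_used=0 → run E
t=7: queue=[E] q_used=1 → run E
t=8: (idle)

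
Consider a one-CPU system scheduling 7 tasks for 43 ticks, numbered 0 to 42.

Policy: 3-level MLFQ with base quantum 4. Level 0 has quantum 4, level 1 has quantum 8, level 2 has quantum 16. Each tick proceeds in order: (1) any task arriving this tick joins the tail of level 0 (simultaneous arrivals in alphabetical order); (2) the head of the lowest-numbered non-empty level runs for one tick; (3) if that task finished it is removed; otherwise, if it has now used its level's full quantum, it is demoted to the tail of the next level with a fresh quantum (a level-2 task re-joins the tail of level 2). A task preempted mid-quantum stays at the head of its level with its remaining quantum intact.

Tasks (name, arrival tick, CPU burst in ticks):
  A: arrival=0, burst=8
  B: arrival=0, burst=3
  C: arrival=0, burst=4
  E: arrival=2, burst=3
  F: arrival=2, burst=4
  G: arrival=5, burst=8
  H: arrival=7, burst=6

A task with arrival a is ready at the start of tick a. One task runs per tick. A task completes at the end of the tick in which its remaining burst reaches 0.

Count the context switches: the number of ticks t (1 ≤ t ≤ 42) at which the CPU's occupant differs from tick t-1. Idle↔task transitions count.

t=0: L0/L1/L2 = ABC/-/- → run A
t=1: L0/L1/L2 = ABC/-/- → run A
t=2: L0/L1/L2 = ABCEF/-/- → run A
t=3: L0/L1/L2 = ABCEF/-/- → run A
t=4: L0/L1/L2 = BCEF/A/- → run B
t=5: L0/L1/L2 = BCEFG/A/- → run B
t=6: L0/L1/L2 = BCEFG/A/- → run B
t=7: L0/L1/L2 = CEFGH/A/- → run C
t=8: L0/L1/L2 = CEFGH/A/- → run C
t=9: L0/L1/L2 = CEFGH/A/- → run C
t=10: L0/L1/L2 = CEFGH/A/- → run C
t=11: L0/L1/L2 = EFGH/A/- → run E
t=12: L0/L1/L2 = EFGH/A/- → run E
t=13: L0/L1/L2 = EFGH/A/- → run E
t=14: L0/L1/L2 = FGH/A/- → run F
t=15: L0/L1/L2 = FGH/A/- → run F
t=16: L0/L1/L2 = FGH/A/- → run F
t=17: L0/L1/L2 = FGH/A/- → run F
t=18: L0/L1/L2 = GH/A/- → run G
t=19: L0/L1/L2 = GH/A/- → run G
t=20: L0/L1/L2 = GH/A/- → run G
t=21: L0/L1/L2 = GH/A/- → run G
t=22: L0/L1/L2 = H/AG/- → run H
t=23: L0/L1/L2 = H/AG/- → run H
t=24: L0/L1/L2 = H/AG/- → run H
t=25: L0/L1/L2 = H/AG/- → run H
t=26: L0/L1/L2 = -/AGH/- → run A
t=27: L0/L1/L2 = -/AGH/- → run A
t=28: L0/L1/L2 = -/AGH/- → run A
t=29: L0/L1/L2 = -/AGH/- → run A
t=30: L0/L1/L2 = -/GH/- → run G
t=31: L0/L1/L2 = -/GH/- → run G
t=32: L0/L1/L2 = -/GH/- → run G
t=33: L0/L1/L2 = -/GH/- → run G
t=34: L0/L1/L2 = -/H/- → run H
t=35: L0/L1/L2 = -/H/- → run H
t=36: (idle)
t=37: (idle)
t=38: (idle)
t=39: (idle)
t=40: (idle)
t=41: (idle)
t=42: (idle)

context switches = 10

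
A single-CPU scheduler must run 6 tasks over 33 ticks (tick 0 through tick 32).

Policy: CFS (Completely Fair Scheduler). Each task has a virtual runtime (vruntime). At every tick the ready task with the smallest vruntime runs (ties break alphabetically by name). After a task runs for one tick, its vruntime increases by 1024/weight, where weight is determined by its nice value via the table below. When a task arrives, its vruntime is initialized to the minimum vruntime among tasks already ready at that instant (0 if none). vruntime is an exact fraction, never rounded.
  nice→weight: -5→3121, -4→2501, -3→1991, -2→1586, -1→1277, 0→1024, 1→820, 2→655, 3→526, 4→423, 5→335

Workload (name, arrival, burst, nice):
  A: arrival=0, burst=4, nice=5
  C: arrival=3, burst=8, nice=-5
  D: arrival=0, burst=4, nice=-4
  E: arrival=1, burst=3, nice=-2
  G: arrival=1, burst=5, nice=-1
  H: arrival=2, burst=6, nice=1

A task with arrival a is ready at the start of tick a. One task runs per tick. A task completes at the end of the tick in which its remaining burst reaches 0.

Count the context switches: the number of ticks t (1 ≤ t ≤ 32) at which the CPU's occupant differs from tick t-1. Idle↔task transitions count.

context switches = 27

t=0: vr[A=0 D=0] → run A
t=1: vr[A=1024/335 D=0 E=0 G=0] → run D
t=2: vr[A=1024/335 D=1024/2501 E=0 G=0 H=0] → run E
t=3: vr[A=1024/335 C=0 D=1024/2501 E=512/793 G=0 H=0] → run C
t=4: vr[A=1024/335 C=1024/3121 D=1024/2501 E=512/793 G=0 H=0] → run G
t=5: vr[A=1024/335 C=1024/3121 D=1024/2501 E=512/793 G=1024/1277 H=0] → run H
t=6: vr[A=1024/335 C=1024/3121 D=1024/2501 E=512/793 G=1024/1277 H=256/205] → run C
t=7: vr[A=1024/335 C=2048/3121 D=1024/2501 E=512/793 G=1024/1277 H=256/205] → run D
t=8: vr[A=1024/335 C=2048/3121 D=2048/2501 E=512/793 G=1024/1277 H=256/205] → run E
t=9: vr[A=1024/335 C=2048/3121 D=2048/2501 E=1024/793 G=1024/1277 H=256/205] → run C
t=10: vr[A=1024/335 C=3072/3121 D=2048/2501 E=1024/793 G=1024/1277 H=256/205] → run G
t=11: vr[A=1024/335 C=3072/3121 D=2048/2501 E=1024/793 G=2048/1277 H=256/205] → run D
t=12: vr[A=1024/335 C=3072/3121 D=3072/2501 E=1024/793 G=2048/1277 H=256/205] → run C
t=13: vr[A=1024/335 C=4096/3121 D=3072/2501 E=1024/793 G=2048/1277 H=256/205] → run D
t=14: vr[A=1024/335 C=4096/3121 E=1024/793 G=2048/1277 H=256/205] → run H
t=15: vr[A=1024/335 C=4096/3121 E=1024/793 G=2048/1277 H=512/205] → run E
t=16: vr[A=1024/335 C=4096/3121 G=2048/1277 H=512/205] → run C
t=17: vr[A=1024/335 C=5120/3121 G=2048/1277 H=512/205] → run G
t=18: vr[A=1024/335 C=5120/3121 G=3072/1277 H=512/205] → run C
t=19: vr[A=1024/335 C=6144/3121 G=3072/1277 H=512/205] → run C
t=20: vr[A=1024/335 C=7168/3121 G=3072/1277 H=512/205] → run C
t=21: vr[A=1024/335 G=3072/1277 H=512/205] → run G
t=22: vr[A=1024/335 G=4096/1277 H=512/205] → run H
t=23: vr[A=1024/335 G=4096/1277 H=768/205] → run A
t=24: vr[A=2048/335 G=4096/1277 H=768/205] → run G
t=25: vr[A=2048/335 H=768/205] → run H
t=26: vr[A=2048/335 H=1024/205] → run H
t=27: vr[A=2048/335 H=256/41] → run A
t=28: vr[A=3072/335 H=256/41] → run H
t=29: vr[A=3072/335] → run A
t=30: (idle)
t=31: (idle)
t=32: (idle)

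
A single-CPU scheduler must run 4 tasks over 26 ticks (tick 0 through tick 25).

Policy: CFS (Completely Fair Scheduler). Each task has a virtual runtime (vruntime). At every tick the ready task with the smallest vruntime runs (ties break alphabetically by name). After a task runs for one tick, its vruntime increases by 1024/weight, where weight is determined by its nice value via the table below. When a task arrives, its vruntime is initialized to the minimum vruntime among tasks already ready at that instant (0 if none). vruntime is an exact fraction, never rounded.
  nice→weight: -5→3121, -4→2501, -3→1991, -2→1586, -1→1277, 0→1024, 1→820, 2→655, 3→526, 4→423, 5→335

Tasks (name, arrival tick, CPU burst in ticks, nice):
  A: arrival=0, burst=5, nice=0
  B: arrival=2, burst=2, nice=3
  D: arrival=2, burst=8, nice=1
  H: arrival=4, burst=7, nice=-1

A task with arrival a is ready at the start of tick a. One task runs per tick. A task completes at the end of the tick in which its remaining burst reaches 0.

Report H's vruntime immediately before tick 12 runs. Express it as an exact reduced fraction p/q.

vruntime(H, start of tick 12) = 5626/1277

t=0: vr[A=0] → run A
t=1: vr[A=1] → run A
t=2: vr[A=2 B=2 D=2] → run A
t=3: vr[A=3 B=2 D=2] → run B
t=4: vr[A=3 B=1038/263 D=2 H=2] → run D
t=5: vr[A=3 B=1038/263 D=666/205 H=2] → run H
t=6: vr[A=3 B=1038/263 D=666/205 H=3578/1277] → run H
t=7: vr[A=3 B=1038/263 D=666/205 H=4602/1277] → run A
t=8: vr[A=4 B=1038/263 D=666/205 H=4602/1277] → run D
t=9: vr[A=4 B=1038/263 D=922/205 H=4602/1277] → run H
t=10: vr[A=4 B=1038/263 D=922/205 H=5626/1277] → run B
t=11: vr[A=4 D=922/205 H=5626/1277] → run A
t=12: vr[D=922/205 H=5626/1277] → run H
t=13: vr[D=922/205 H=6650/1277] → run D
t=14: vr[D=1178/205 H=6650/1277] → run H
t=15: vr[D=1178/205 H=7674/1277] → run D
t=16: vr[D=1434/205 H=7674/1277] → run H
t=17: vr[D=1434/205 H=8698/1277] → run H
t=18: vr[D=1434/205] → run D
t=19: vr[D=338/41] → run D
t=20: vr[D=1946/205] → run D
t=21: vr[D=2202/205] → run D
t=22: (idle)
t=23: (idle)
t=24: (idle)
t=25: (idle)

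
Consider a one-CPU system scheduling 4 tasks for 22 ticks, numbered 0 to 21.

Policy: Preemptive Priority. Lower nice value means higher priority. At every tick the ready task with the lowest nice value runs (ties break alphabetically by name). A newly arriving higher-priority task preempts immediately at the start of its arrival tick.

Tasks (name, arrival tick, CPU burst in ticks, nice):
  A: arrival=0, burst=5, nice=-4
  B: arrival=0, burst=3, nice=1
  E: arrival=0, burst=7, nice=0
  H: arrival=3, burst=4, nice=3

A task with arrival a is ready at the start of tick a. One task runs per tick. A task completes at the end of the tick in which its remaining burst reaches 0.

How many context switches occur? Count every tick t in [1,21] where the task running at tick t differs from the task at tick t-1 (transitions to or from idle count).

t=0: ready={A,B,E} → run A
t=1: ready={A,B,E} → run A
t=2: ready={A,B,E} → run A
t=3: ready={A,B,E,H} → run A
t=4: ready={A,B,E,H} → run A
t=5: ready={B,E,H} → run E
t=6: ready={B,E,H} → run E
t=7: ready={B,E,H} → run E
t=8: ready={B,E,H} → run E
t=9: ready={B,E,H} → run E
t=10: ready={B,E,H} → run E
t=11: ready={B,E,H} → run E
t=12: ready={B,H} → run B
t=13: ready={B,H} → run B
t=14: ready={B,H} → run B
t=15: ready={H} → run H
t=16: ready={H} → run H
t=17: ready={H} → run H
t=18: ready={H} → run H
t=19: (idle)
t=20: (idle)
t=21: (idle)

context switches = 4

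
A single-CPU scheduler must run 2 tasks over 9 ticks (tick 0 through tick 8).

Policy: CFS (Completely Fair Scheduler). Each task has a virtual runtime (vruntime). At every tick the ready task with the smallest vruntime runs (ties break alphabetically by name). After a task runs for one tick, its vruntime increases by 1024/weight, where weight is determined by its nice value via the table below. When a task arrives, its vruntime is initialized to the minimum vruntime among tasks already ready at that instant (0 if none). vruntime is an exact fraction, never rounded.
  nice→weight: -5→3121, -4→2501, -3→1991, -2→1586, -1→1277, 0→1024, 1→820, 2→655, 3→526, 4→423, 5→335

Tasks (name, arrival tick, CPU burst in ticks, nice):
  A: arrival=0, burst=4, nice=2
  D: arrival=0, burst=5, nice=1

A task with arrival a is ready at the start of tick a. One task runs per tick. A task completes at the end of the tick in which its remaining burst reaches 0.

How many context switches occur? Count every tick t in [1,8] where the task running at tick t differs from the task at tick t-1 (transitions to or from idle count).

t=0: vr[A=0 D=0] → run A
t=1: vr[A=1024/655 D=0] → run D
t=2: vr[A=1024/655 D=256/205] → run D
t=3: vr[A=1024/655 D=512/205] → run A
t=4: vr[A=2048/655 D=512/205] → run D
t=5: vr[A=2048/655 D=768/205] → run A
t=6: vr[A=3072/655 D=768/205] → run D
t=7: vr[A=3072/655 D=1024/205] → run A
t=8: vr[D=1024/205] → run D

context switches = 7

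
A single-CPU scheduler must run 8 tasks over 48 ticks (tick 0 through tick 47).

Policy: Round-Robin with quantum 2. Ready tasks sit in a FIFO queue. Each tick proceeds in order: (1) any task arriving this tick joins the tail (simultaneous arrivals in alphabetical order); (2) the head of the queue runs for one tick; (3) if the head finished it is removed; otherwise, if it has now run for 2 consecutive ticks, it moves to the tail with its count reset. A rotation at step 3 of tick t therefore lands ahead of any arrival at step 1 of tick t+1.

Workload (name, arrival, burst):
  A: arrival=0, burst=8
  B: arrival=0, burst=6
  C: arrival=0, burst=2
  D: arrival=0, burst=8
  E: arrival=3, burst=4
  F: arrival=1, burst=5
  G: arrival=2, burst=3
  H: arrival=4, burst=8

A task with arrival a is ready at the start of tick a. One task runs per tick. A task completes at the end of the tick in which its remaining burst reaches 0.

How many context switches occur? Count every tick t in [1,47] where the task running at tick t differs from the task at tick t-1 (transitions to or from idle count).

t=0: queue=[A,B,C,D] q_used=0 → run A
t=1: queue=[A,B,C,D,F] q_used=1 → run A
t=2: queue=[B,C,D,F,A,G] q_used=0 → run B
t=3: queue=[B,C,D,F,A,G,E] q_used=1 → run B
t=4: queue=[C,D,F,A,G,E,B,H] q_used=0 → run C
t=5: queue=[C,D,F,A,G,E,B,H] q_used=1 → run C
t=6: queue=[D,F,A,G,E,B,H] q_used=0 → run D
t=7: queue=[D,F,A,G,E,B,H] q_used=1 → run D
t=8: queue=[F,A,G,E,B,H,D] q_used=0 → run F
t=9: queue=[F,A,G,E,B,H,D] q_used=1 → run F
t=10: queue=[A,G,E,B,H,D,F] q_used=0 → run A
t=11: queue=[A,G,E,B,H,D,F] q_used=1 → run A
t=12: queue=[G,E,B,H,D,F,A] q_used=0 → run G
t=13: queue=[G,E,B,H,D,F,A] q_used=1 → run G
t=14: queue=[E,B,H,D,F,A,G] q_used=0 → run E
t=15: queue=[E,B,H,D,F,A,G] q_used=1 → run E
t=16: queue=[B,H,D,F,A,G,E] q_used=0 → run B
t=17: queue=[B,H,D,F,A,G,E] q_used=1 → run B
t=18: queue=[H,D,F,A,G,E,B] q_used=0 → run H
t=19: queue=[H,D,F,A,G,E,B] q_used=1 → run H
t=20: queue=[D,F,A,G,E,B,H] q_used=0 → run D
t=21: queue=[D,F,A,G,E,B,H] q_used=1 → run D
t=22: queue=[F,A,G,E,B,H,D] q_used=0 → run F
t=23: queue=[F,A,G,E,B,H,D] q_used=1 → run F
t=24: queue=[A,G,E,B,H,D,F] q_used=0 → run A
t=25: queue=[A,G,E,B,H,D,F] q_used=1 → run A
t=26: queue=[G,E,B,H,D,F,A] q_used=0 → run G
t=27: queue=[E,B,H,D,F,A] q_used=0 → run E
t=28: queue=[E,B,H,D,F,A] q_used=1 → run E
t=29: queue=[B,H,D,F,A] q_used=0 → run B
t=30: queue=[B,H,D,F,A] q_used=1 → run B
t=31: queue=[H,D,F,A] q_used=0 → run H
t=32: queue=[H,D,F,A] q_used=1 → run H
t=33: queue=[D,F,A,H] q_used=0 → run D
t=34: queue=[D,F,A,H] q_used=1 → run D
t=35: queue=[F,A,H,D] q_used=0 → run F
t=36: queue=[A,H,D] q_used=0 → run A
t=37: queue=[A,H,D] q_used=1 → run A
t=38: queue=[H,D] q_used=0 → run H
t=39: queue=[H,D] q_used=1 → run H
t=40: queue=[D,H] q_used=0 → run D
t=41: queue=[D,H] q_used=1 → run D
t=42: queue=[H] q_used=0 → run H
t=43: queue=[H] q_used=1 → run H
t=44: (idle)
t=45: (idle)
t=46: (idle)
t=47: (idle)

context switches = 23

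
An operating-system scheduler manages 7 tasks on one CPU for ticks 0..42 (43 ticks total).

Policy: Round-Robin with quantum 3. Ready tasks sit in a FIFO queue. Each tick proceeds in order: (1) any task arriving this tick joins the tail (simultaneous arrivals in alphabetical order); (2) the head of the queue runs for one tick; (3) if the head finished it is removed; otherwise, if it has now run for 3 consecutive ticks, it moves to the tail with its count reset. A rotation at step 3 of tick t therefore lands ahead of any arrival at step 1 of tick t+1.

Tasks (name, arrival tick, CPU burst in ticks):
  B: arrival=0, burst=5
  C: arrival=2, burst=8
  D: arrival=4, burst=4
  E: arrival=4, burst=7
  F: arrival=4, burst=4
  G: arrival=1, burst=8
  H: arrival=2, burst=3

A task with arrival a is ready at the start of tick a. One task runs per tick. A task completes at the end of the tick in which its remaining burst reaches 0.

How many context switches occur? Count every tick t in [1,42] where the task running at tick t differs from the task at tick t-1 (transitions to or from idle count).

t=0: queue=[B] q_used=0 → run B
t=1: queue=[B,G] q_used=1 → run B
t=2: queue=[B,G,C,H] q_used=2 → run B
t=3: queue=[G,C,H,B] q_used=0 → run G
t=4: queue=[G,C,H,B,D,E,F] q_used=1 → run G
t=5: queue=[G,C,H,B,D,E,F] q_used=2 → run G
t=6: queue=[C,H,B,D,E,F,G] q_used=0 → run C
t=7: queue=[C,H,B,D,E,F,G] q_used=1 → run C
t=8: queue=[C,H,B,D,E,F,G] q_used=2 → run C
t=9: queue=[H,B,D,E,F,G,C] q_used=0 → run H
t=10: queue=[H,B,D,E,F,G,C] q_used=1 → run H
t=11: queue=[H,B,D,E,F,G,C] q_used=2 → run H
t=12: queue=[B,D,E,F,G,C] q_used=0 → run B
t=13: queue=[B,D,E,F,G,C] q_used=1 → run B
t=14: queue=[D,E,F,G,C] q_used=0 → run D
t=15: queue=[D,E,F,G,C] q_used=1 → run D
t=16: queue=[D,E,F,G,C] q_used=2 → run D
t=17: queue=[E,F,G,C,D] q_used=0 → run E
t=18: queue=[E,F,G,C,D] q_used=1 → run E
t=19: queue=[E,F,G,C,D] q_used=2 → run E
t=20: queue=[F,G,C,D,E] q_used=0 → run F
t=21: queue=[F,G,C,D,E] q_used=1 → run F
t=22: queue=[F,G,C,D,E] q_used=2 → run F
t=23: queue=[G,C,D,E,F] q_used=0 → run G
t=24: queue=[G,C,D,E,F] q_used=1 → run G
t=25: queue=[G,C,D,E,F] q_used=2 → run G
t=26: queue=[C,D,E,F,G] q_used=0 → run C
t=27: queue=[C,D,E,F,G] q_used=1 → run C
t=28: queue=[C,D,E,F,G] q_used=2 → run C
t=29: queue=[D,E,F,G,C] q_used=0 → run D
t=30: queue=[E,F,G,C] q_used=0 → run E
t=31: queue=[E,F,G,C] q_used=1 → run E
t=32: queue=[E,F,G,C] q_used=2 → run E
t=33: queue=[F,G,C,E] q_used=0 → run F
t=34: queue=[G,C,E] q_used=0 → run G
t=35: queue=[G,C,E] q_used=1 → run G
t=36: queue=[C,E] q_used=0 → run C
t=37: queue=[C,E] q_used=1 → run C
t=38: queue=[E] q_used=0 → run E
t=39: (idle)
t=40: (idle)
t=41: (idle)
t=42: (idle)

context switches = 16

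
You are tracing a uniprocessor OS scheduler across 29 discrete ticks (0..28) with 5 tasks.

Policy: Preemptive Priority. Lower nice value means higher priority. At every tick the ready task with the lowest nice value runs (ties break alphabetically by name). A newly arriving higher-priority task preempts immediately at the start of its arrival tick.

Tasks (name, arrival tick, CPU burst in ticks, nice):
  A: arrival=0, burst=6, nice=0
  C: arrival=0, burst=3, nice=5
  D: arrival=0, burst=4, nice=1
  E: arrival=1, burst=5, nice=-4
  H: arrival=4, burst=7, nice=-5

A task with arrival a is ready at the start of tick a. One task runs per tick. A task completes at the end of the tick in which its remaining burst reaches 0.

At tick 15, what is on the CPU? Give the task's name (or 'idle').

running at tick 15 = A

t=0: ready={A,C,D} → run A
t=1: ready={A,C,D,E} → run E
t=2: ready={A,C,D,E} → run E
t=3: ready={A,C,D,E} → run E
t=4: ready={A,C,D,E,H} → run H
t=5: ready={A,C,D,E,H} → run H
t=6: ready={A,C,D,E,H} → run H
t=7: ready={A,C,D,E,H} → run H
t=8: ready={A,C,D,E,H} → run H
t=9: ready={A,C,D,E,H} → run H
t=10: ready={A,C,D,E,H} → run H
t=11: ready={A,C,D,E} → run E
t=12: ready={A,C,D,E} → run E
t=13: ready={A,C,D} → run A
t=14: ready={A,C,D} → run A
t=15: ready={A,C,D} → run A
t=16: ready={A,C,D} → run A
t=17: ready={A,C,D} → run A
t=18: ready={C,D} → run D
t=19: ready={C,D} → run D
t=20: ready={C,D} → run D
t=21: ready={C,D} → run D
t=22: ready={C} → run C
t=23: ready={C} → run C
t=24: ready={C} → run C
t=25: (idle)
t=26: (idle)
t=27: (idle)
t=28: (idle)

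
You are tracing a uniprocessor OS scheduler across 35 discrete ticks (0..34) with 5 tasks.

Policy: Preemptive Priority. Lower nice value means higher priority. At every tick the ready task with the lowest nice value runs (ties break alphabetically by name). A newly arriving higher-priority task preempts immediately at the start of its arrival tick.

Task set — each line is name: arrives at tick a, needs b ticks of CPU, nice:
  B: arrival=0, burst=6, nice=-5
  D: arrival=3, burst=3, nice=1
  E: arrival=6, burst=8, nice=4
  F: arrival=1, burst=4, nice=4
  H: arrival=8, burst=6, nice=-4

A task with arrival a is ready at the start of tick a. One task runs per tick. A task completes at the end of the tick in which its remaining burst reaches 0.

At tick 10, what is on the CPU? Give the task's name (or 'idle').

t=0: ready={B} → run B
t=1: ready={B,F} → run B
t=2: ready={B,F} → run B
t=3: ready={B,D,F} → run B
t=4: ready={B,D,F} → run B
t=5: ready={B,D,F} → run B
t=6: ready={D,E,F} → run D
t=7: ready={D,E,F} → run D
t=8: ready={D,E,F,H} → run H
t=9: ready={D,E,F,H} → run H
t=10: ready={D,E,F,H} → run H
t=11: ready={D,E,F,H} → run H
t=12: ready={D,E,F,H} → run H
t=13: ready={D,E,F,H} → run H
t=14: ready={D,E,F} → run D
t=15: ready={E,F} → run E
t=16: ready={E,F} → run E
t=17: ready={E,F} → run E
t=18: ready={E,F} → run E
t=19: ready={E,F} → run E
t=20: ready={E,F} → run E
t=21: ready={E,F} → run E
t=22: ready={E,F} → run E
t=23: ready={F} → run F
t=24: ready={F} → run F
t=25: ready={F} → run F
t=26: ready={F} → run F
t=27: (idle)
t=28: (idle)
t=29: (idle)
t=30: (idle)
t=31: (idle)
t=32: (idle)
t=33: (idle)
t=34: (idle)

running at tick 10 = H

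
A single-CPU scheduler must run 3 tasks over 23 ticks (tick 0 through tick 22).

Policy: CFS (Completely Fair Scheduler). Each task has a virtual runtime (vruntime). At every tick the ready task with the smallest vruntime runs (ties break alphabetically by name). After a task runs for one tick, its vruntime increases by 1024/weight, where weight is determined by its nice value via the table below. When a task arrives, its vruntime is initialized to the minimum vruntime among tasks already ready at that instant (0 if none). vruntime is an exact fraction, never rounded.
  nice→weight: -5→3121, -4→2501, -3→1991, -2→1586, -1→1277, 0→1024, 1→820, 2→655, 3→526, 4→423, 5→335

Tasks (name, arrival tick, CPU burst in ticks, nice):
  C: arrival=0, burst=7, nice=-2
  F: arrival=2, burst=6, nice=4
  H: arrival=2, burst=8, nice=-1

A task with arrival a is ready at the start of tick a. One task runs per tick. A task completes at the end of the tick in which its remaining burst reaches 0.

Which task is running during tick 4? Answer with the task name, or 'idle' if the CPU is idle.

t=0: vr[C=0] → run C
t=1: vr[C=512/793] → run C
t=2: vr[C=1024/793 F=1024/793 H=1024/793] → run C
t=3: vr[C=1536/793 F=1024/793 H=1024/793] → run F
t=4: vr[C=1536/793 F=1245184/335439 H=1024/793] → run H
t=5: vr[C=1536/793 F=1245184/335439 H=2119680/1012661] → run C
t=6: vr[C=2048/793 F=1245184/335439 H=2119680/1012661] → run H
t=7: vr[C=2048/793 F=1245184/335439 H=2931712/1012661] → run C
t=8: vr[C=2560/793 F=1245184/335439 H=2931712/1012661] → run H
t=9: vr[C=2560/793 F=1245184/335439 H=3743744/1012661] → run C
t=10: vr[C=3072/793 F=1245184/335439 H=3743744/1012661] → run H
t=11: vr[C=3072/793 F=1245184/335439 H=4555776/1012661] → run F
t=12: vr[C=3072/793 F=2057216/335439 H=4555776/1012661] → run C
t=13: vr[F=2057216/335439 H=4555776/1012661] → run H
t=14: vr[F=2057216/335439 H=5367808/1012661] → run H
t=15: vr[F=2057216/335439 H=6179840/1012661] → run H
t=16: vr[F=2057216/335439 H=6991872/1012661] → run F
t=17: vr[F=956416/111813 H=6991872/1012661] → run H
t=18: vr[F=956416/111813] → run F
t=19: vr[F=3681280/335439] → run F
t=20: vr[F=4493312/335439] → run F
t=21: (idle)
t=22: (idle)

running at tick 4 = H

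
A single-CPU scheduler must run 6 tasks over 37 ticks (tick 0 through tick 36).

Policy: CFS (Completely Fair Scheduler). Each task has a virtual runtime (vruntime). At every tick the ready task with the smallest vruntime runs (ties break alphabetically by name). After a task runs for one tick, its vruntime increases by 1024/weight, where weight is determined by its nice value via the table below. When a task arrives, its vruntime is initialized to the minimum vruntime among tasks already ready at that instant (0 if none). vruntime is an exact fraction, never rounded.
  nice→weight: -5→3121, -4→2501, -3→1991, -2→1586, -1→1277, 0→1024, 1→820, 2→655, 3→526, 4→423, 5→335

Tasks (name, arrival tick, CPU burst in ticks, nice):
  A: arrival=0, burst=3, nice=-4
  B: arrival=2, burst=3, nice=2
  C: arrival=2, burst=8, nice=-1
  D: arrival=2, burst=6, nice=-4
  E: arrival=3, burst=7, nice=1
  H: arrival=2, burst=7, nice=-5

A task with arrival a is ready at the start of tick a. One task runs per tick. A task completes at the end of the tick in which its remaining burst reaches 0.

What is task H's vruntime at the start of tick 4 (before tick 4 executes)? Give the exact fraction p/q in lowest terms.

vruntime(H, start of tick 4) = 2048/2501

t=0: vr[A=0] → run A
t=1: vr[A=1024/2501] → run A
t=2: vr[A=2048/2501 B=2048/2501 C=2048/2501 D=2048/2501 H=2048/2501] → run A
t=3: vr[B=2048/2501 C=2048/2501 D=2048/2501 E=2048/2501 H=2048/2501] → run B
t=4: vr[B=3902464/1638155 C=2048/2501 D=2048/2501 E=2048/2501 H=2048/2501] → run C
t=5: vr[B=3902464/1638155 C=5176320/3193777 D=2048/2501 E=2048/2501 H=2048/2501] → run D
t=6: vr[B=3902464/1638155 C=5176320/3193777 D=3072/2501 E=2048/2501 H=2048/2501] → run E
t=7: vr[B=3902464/1638155 C=5176320/3193777 D=3072/2501 E=25856/12505 H=2048/2501] → run H
t=8: vr[B=3902464/1638155 C=5176320/3193777 D=3072/2501 E=25856/12505 H=8952832/7805621] → run H
t=9: vr[B=3902464/1638155 C=5176320/3193777 D=3072/2501 E=25856/12505 H=11513856/7805621] → run D
t=10: vr[B=3902464/1638155 C=5176320/3193777 D=4096/2501 E=25856/12505 H=11513856/7805621] → run H
t=11: vr[B=3902464/1638155 C=5176320/3193777 D=4096/2501 E=25856/12505 H=14074880/7805621] → run C
t=12: vr[B=3902464/1638155 C=7737344/3193777 D=4096/2501 E=25856/12505 H=14074880/7805621] → run D
t=13: vr[B=3902464/1638155 C=7737344/3193777 D=5120/2501 E=25856/12505 H=14074880/7805621] → run H
t=14: vr[B=3902464/1638155 C=7737344/3193777 D=5120/2501 E=25856/12505 H=16635904/7805621] → run D
t=15: vr[B=3902464/1638155 C=7737344/3193777 D=6144/2501 E=25856/12505 H=16635904/7805621] → run E
t=16: vr[B=3902464/1638155 C=7737344/3193777 D=6144/2501 E=41472/12505 H=16635904/7805621] → run H
t=17: vr[B=3902464/1638155 C=7737344/3193777 D=6144/2501 E=41472/12505 H=19196928/7805621] → run B
t=18: vr[B=6463488/1638155 C=7737344/3193777 D=6144/2501 E=41472/12505 H=19196928/7805621] → run C
t=19: vr[B=6463488/1638155 C=10298368/3193777 D=6144/2501 E=41472/12505 H=19196928/7805621] → run D
t=20: vr[B=6463488/1638155 C=10298368/3193777 D=7168/2501 E=41472/12505 H=19196928/7805621] → run H
t=21: vr[B=6463488/1638155 C=10298368/3193777 D=7168/2501 E=41472/12505 H=21757952/7805621] → run H
t=22: vr[B=6463488/1638155 C=10298368/3193777 D=7168/2501 E=41472/12505] → run D
t=23: vr[B=6463488/1638155 C=10298368/3193777 E=41472/12505] → run C
t=24: vr[B=6463488/1638155 C=12859392/3193777 E=41472/12505] → run E
t=25: vr[B=6463488/1638155 C=12859392/3193777 E=57088/12505] → run B
t=26: vr[C=12859392/3193777 E=57088/12505] → run C
t=27: vr[C=15420416/3193777 E=57088/12505] → run E
t=28: vr[C=15420416/3193777 E=72704/12505] → run C
t=29: vr[C=17981440/3193777 E=72704/12505] → run C
t=30: vr[C=20542464/3193777 E=72704/12505] → run E
t=31: vr[C=20542464/3193777 E=17664/2501] → run C
t=32: vr[E=17664/2501] → run E
t=33: vr[E=103936/12505] → run E
t=34: (idle)
t=35: (idle)
t=36: (idle)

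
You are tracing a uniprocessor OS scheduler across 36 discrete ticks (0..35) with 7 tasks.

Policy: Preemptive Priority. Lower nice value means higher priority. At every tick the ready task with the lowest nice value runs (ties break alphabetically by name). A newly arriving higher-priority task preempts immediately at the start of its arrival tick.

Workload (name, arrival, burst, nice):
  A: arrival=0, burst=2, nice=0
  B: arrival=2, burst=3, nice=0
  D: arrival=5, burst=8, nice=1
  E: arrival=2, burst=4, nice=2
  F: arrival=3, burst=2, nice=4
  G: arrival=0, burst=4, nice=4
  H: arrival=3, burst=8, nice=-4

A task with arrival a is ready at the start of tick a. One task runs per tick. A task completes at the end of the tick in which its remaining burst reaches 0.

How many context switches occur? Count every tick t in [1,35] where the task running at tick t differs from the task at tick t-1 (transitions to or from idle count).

t=0: ready={A,G} → run A
t=1: ready={A,G} → run A
t=2: ready={B,E,G} → run B
t=3: ready={B,E,F,G,H} → run H
t=4: ready={B,E,F,G,H} → run H
t=5: ready={B,D,E,F,G,H} → run H
t=6: ready={B,D,E,F,G,H} → run H
t=7: ready={B,D,E,F,G,H} → run H
t=8: ready={B,D,E,F,G,H} → run H
t=9: ready={B,D,E,F,G,H} → run H
t=10: ready={B,D,E,F,G,H} → run H
t=11: ready={B,D,E,F,G} → run B
t=12: ready={B,D,E,F,G} → run B
t=13: ready={D,E,F,G} → run D
t=14: ready={D,E,F,G} → run D
t=15: ready={D,E,F,G} → run D
t=16: ready={D,E,F,G} → run D
t=17: ready={D,E,F,G} → run D
t=18: ready={D,E,F,G} → run D
t=19: ready={D,E,F,G} → run D
t=20: ready={D,E,F,G} → run D
t=21: ready={E,F,G} → run E
t=22: ready={E,F,G} → run E
t=23: ready={E,F,G} → run E
t=24: ready={E,F,G} → run E
t=25: ready={F,G} → run F
t=26: ready={F,G} → run F
t=27: ready={G} → run G
t=28: ready={G} → run G
t=29: ready={G} → run G
t=30: ready={G} → run G
t=31: (idle)
t=32: (idle)
t=33: (idle)
t=34: (idle)
t=35: (idle)

context switches = 8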